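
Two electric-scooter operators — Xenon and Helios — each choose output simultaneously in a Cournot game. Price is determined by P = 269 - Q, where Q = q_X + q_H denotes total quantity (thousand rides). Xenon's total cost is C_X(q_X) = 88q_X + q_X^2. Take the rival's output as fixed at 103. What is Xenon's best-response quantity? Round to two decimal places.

19.50

With the rival's output fixed at 103, Xenon's profit is π_X = (269 - 103 - q_X)q_X - (88q_X + q_X²) = (166 - q_X)q_X - (88q_X + q_X²).
∂π_X/∂q_X = 78 - 4q_X = 0, so q_X = 39/2.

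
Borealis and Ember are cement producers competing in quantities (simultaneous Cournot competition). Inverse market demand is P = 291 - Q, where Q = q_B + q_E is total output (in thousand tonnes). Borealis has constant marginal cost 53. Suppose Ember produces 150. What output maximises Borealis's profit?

44

With the rival's output fixed at 150, Borealis's profit is π_B = (291 - 150 - q_B)q_B - (53q_B) = (141 - q_B)q_B - (53q_B).
∂π_B/∂q_B = 88 - 2q_B = 0, so q_B = 44.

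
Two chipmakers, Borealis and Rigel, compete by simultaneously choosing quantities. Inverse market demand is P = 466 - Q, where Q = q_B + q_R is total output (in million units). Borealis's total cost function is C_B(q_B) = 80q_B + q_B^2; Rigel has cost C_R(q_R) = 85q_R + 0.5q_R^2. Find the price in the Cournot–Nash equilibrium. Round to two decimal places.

Borealis's profit: π_B = (466 - Q)q_B - (80q_B + q_B²). Setting ∂π_B/∂q_B = 0: 386 - 4q_B - (q_R) = 0.
Rigel's first-order condition: 381 - 3q_R - (q_B) = 0.
Rearranging gives the reaction functions q_B = (386 - q_R)/4 and q_R = (381 - q_B)/3.
Solving the pair: q_B = 777/11, q_R = 1138/11.
Total output Q = 1915/11, so price P = 466 - 1915/11 = 291.9091.

291.91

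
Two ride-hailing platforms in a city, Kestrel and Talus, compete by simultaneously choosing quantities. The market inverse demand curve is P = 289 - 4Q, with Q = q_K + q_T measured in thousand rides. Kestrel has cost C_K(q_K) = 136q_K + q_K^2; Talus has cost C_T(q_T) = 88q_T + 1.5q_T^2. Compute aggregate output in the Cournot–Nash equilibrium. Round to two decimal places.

24.22

Kestrel's profit: π_K = (289 - 4Q)q_K - (136q_K + q_K²). Setting ∂π_K/∂q_K = 0: 153 - 10q_K - 4(q_T) = 0.
Talus's first-order condition: 201 - 11q_T - 4(q_K) = 0.
Best responses: q_K = (153 - 4q_T)/10, q_T = (201 - 4q_K)/11.
Substituting one into the other gives q_K = 879/94 and q_T = 699/47.
Total output Q = 879/94 + 699/47 = 24.2234.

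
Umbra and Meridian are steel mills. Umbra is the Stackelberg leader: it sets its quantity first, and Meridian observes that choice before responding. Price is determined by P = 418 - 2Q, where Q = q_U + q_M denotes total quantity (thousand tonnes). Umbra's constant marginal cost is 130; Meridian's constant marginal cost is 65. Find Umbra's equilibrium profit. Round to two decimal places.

Solve by backward induction. Given q_U, the follower Meridian maximises π_M = (418 - 2q_U - 2q_M)q_M - 65q_M.
Follower FOC: 353 - 2q_U - 4q_M = 0, so q_M(q_U) = (353 - 2q_U)/4.
Umbra substitutes q_M(q_U) into its own profit: π_U = q_U(418 - 2q_U - (353 - 2q_U)/2) - 130q_U = (483/2 - q_U)q_U - 130q_U.
Leader FOC: 223/2 - 2q_U = 0, so q_U = 223/4.
Then q_M = (353 - 2·(223/4))/4 = 483/8.
Price P = 418 - 2·(929/8) = 743/4.
Umbra's profit: (743/4 - 130)·(223/4) = 3108.0625.

3108.06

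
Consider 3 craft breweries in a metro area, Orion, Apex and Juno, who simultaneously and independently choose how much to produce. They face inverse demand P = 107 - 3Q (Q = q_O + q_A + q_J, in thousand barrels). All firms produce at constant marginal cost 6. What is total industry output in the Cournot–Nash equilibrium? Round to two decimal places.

25.25

A representative firm's profit is π_i = q_i(107 - 3Q) - 6q_i.
First-order condition (treating rivals' output as given): 101 - 6q_i - 3·Σ_{j≠i} q_j = 0.
By symmetry each firm produces the same amount; substituting Σ_{j≠i} q_j = 2q_i yields q_i = 101/12.
Total output Q = 101/12 + 101/12 + 101/12 = 101/4.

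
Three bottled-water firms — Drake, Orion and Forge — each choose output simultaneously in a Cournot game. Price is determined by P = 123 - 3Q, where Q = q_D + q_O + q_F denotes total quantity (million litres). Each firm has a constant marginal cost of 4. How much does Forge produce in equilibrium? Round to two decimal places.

9.92

A representative firm's profit is π_i = q_i(123 - 3Q) - 4q_i.
Setting ∂π_i/∂q_i = 0 with rivals' quantities fixed: 119 - 6q_i - 3·Σ_{j≠i} q_j = 0.
With identical firms every q_j equals q_i, so Σ_{j≠i} q_j = 2q_i and 119 = 12q_i, giving q_i = 119/12.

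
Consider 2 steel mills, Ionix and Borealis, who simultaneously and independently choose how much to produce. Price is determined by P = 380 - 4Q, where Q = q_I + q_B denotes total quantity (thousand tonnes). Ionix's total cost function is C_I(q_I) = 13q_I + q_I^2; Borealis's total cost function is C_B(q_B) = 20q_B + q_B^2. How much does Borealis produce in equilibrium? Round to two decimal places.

Ionix's profit: π_I = (380 - 4Q)q_I - (13q_I + q_I²). Setting ∂π_I/∂q_I = 0: 367 - 10q_I - 4(q_B) = 0.
Borealis's first-order condition: 360 - 10q_B - 4(q_I) = 0.
Best responses: q_I = (367 - 4q_B)/10, q_B = (360 - 4q_I)/10.
Substituting one into the other gives q_I = 1115/42 and q_B = 533/21.

25.38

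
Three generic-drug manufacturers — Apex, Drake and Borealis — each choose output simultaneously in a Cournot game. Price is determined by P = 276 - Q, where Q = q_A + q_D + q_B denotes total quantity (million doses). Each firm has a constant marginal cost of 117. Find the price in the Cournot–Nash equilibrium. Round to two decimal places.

Each firm earns π_i = (276 - Q)q_i - 117q_i.
Setting ∂π_i/∂q_i = 0 with rivals' quantities fixed: 159 - 2q_i - Σ_{j≠i} q_j = 0.
With identical firms every q_j equals q_i, so Σ_{j≠i} q_j = 2q_i and 159 = 4q_i, giving q_i = 159/4.
Total output Q = 477/4, so price P = 276 - 477/4 = 627/4.

156.75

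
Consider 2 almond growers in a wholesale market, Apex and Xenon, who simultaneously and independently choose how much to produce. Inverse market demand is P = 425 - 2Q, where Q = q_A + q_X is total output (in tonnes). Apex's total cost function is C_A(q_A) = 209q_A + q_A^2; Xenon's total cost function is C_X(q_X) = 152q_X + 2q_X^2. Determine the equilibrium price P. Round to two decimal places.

316.45

Apex's profit: π_A = (425 - 2Q)q_A - (209q_A + q_A²). Setting ∂π_A/∂q_A = 0: 216 - 6q_A - 2(q_X) = 0.
Xenon's profit: π_X = (425 - 2Q)q_X - (152q_X + 2q_X²). Setting ∂π_X/∂q_X = 0: 273 - 8q_X - 2(q_A) = 0.
Best responses: q_A = (216 - 2q_X)/6, q_X = (273 - 2q_A)/8.
Solving the pair: q_A = 591/22, q_X = 603/22.
Total output Q = 597/11, so price P = 425 - 2·(597/11) = 316.4545.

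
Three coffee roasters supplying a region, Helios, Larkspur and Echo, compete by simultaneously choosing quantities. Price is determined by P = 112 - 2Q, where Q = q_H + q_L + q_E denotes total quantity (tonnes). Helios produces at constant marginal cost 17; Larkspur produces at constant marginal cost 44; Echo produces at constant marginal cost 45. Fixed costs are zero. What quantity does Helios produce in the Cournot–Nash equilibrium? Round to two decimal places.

Helios's profit: π_H = (112 - 2Q)q_H - (17q_H). Setting ∂π_H/∂q_H = 0: 95 - 4q_H - 2(q_L + q_E) = 0.
Larkspur's first-order condition: 68 - 4q_L - 2(q_H + q_E) = 0.
Echo's profit: π_E = (112 - 2Q)q_E - (45q_E). Setting ∂π_E/∂q_E = 0: 67 - 4q_E - 2(q_H + q_L) = 0.
Adding the 3 conditions: 230 − 4Q − 4Q = 0, i.e. Q = 115/4.
Back-substituting: q_H = (95 − 115/2)/2 = 75/4, q_L = (68 − 115/2)/2 = 21/4, q_E = (67 − 115/2)/2 = 19/4.

18.75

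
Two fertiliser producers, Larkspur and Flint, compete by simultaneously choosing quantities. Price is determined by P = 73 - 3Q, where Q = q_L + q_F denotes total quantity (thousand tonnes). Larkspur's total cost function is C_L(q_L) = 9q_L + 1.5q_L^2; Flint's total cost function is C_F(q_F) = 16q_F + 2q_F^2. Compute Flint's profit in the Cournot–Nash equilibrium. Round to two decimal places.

Larkspur's profit: π_L = (73 - 3Q)q_L - (9q_L + (3/2)q_L²). Setting ∂π_L/∂q_L = 0: 64 - 9q_L - 3(q_F) = 0.
Flint's profit: π_F = (73 - 3Q)q_F - (16q_F + 2q_F²). Setting ∂π_F/∂q_F = 0: 57 - 10q_F - 3(q_L) = 0.
Rearranging gives the reaction functions q_L = (64 - 3q_F)/9 and q_F = (57 - 3q_L)/10.
Substituting one into the other gives q_L = 469/81 and q_F = 107/27.
Price P = 73 - 3·(790/81) = 1181/27.
Flint's profit: (1181/27)·(107/27) - 16·(107/27) - 2(107/27)² = 78.5254.

78.53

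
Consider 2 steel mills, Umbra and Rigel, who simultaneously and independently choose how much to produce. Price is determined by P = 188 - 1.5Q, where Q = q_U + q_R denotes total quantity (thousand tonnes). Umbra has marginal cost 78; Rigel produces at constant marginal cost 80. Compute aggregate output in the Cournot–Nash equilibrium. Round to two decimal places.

Umbra's profit: π_U = (188 - 1.5Q)q_U - (78q_U). Setting ∂π_U/∂q_U = 0: 110 - 3q_U - (3/2)(q_R) = 0.
Rigel's first-order condition: 108 - 3q_R - (3/2)(q_U) = 0.
Rearranging gives the reaction functions q_U = (110 - (3/2)q_R)/3 and q_R = (108 - (3/2)q_U)/3.
Substituting one into the other gives q_U = 224/9 and q_R = 212/9.
Total output Q = 224/9 + 212/9 = 436/9.

48.44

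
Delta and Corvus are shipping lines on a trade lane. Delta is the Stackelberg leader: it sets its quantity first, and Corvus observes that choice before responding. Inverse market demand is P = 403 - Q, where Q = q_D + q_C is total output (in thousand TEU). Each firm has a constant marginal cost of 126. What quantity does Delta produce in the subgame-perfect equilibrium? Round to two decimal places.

The follower Corvus best-responds to any q_D: π_C = (403 - Q)q_C - 126q_C.
Follower FOC: 277 - q_D - 2q_C = 0, so q_C(q_D) = (277 - q_D)/2.
Delta substitutes q_C(q_D) into its own profit: π_D = q_D(403 - q_D - (277 - q_D)/2) - 126q_D = (529/2 - (1/2)q_D)q_D - 126q_D.
Leader FOC: 277/2 - q_D = 0, so q_D = 277/2.
Then q_C = (277 - 277/2)/2 = 277/4.

138.50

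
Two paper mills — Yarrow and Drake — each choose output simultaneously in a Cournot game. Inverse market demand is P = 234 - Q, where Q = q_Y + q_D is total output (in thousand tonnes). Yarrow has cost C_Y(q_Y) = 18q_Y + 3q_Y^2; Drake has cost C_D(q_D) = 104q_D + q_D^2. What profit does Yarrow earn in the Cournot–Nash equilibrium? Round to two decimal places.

Yarrow's profit: π_Y = (234 - Q)q_Y - (18q_Y + 3q_Y²). Setting ∂π_Y/∂q_Y = 0: 216 - 8q_Y - (q_D) = 0.
Drake's first-order condition: 130 - 4q_D - (q_Y) = 0.
Rearranging gives the reaction functions q_Y = (216 - q_D)/8 and q_D = (130 - q_Y)/4.
Substituting one into the other gives q_Y = 734/31 and q_D = 824/31.
Price P = 234 - 1558/31 = 183.7419.
Yarrow's profit: 183.7419·(734/31) - 18·(734/31) - 3(734/31)² = 2242.4807.

2242.48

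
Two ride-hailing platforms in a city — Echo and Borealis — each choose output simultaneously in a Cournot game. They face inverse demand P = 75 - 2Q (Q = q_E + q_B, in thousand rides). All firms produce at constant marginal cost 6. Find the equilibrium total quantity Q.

A representative firm's profit is π_i = q_i(75 - 2Q) - 6q_i.
First-order condition (treating rivals' output as given): 69 - 4q_i - 2q_j = 0.
With identical firms every q_j equals q_i, so q_j = q_i and 69 = 6q_i, giving q_i = 23/2.
Total output Q = 23/2 + 23/2 = 23.

23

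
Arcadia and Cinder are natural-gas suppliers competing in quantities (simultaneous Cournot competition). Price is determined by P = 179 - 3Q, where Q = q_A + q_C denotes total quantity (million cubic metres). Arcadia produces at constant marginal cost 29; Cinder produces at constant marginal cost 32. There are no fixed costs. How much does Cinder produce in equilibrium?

16

Arcadia's profit: π_A = (179 - 3Q)q_A - (29q_A). Setting ∂π_A/∂q_A = 0: 150 - 6q_A - 3(q_C) = 0.
Cinder's profit: π_C = (179 - 3Q)q_C - (32q_C). Setting ∂π_C/∂q_C = 0: 147 - 6q_C - 3(q_A) = 0.
Rearranging gives the reaction functions q_A = (150 - 3q_C)/6 and q_C = (147 - 3q_A)/6.
Solving the pair: q_A = 17, q_C = 16.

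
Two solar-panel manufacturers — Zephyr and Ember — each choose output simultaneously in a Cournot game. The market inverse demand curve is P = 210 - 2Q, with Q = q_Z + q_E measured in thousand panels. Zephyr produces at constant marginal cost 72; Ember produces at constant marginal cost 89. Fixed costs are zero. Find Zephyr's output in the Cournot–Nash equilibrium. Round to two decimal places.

Zephyr's profit: π_Z = (210 - 2Q)q_Z - (72q_Z). Setting ∂π_Z/∂q_Z = 0: 138 - 4q_Z - 2(q_E) = 0.
Ember's first-order condition: 121 - 4q_E - 2(q_Z) = 0.
Rearranging gives the reaction functions q_Z = (138 - 2q_E)/4 and q_E = (121 - 2q_Z)/4.
Substituting one into the other gives q_Z = 155/6 and q_E = 52/3.

25.83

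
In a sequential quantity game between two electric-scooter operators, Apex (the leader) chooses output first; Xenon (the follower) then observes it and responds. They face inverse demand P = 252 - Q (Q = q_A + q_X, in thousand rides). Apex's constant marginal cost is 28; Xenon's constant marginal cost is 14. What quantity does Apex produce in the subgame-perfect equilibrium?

105

The follower Xenon best-responds to any q_A: π_X = (252 - Q)q_X - 14q_X.
∂π_X/∂q_X = 238 - q_A - 2q_X = 0 gives the reaction function q_X = (238 - q_A)/2.
Apex substitutes q_X(q_A) into its own profit: π_A = q_A(252 - q_A - (238 - q_A)/2) - 28q_A = (133 - (1/2)q_A)q_A - 28q_A.
Maximising: ∂π_A/∂q_A = 105 - q_A = 0, giving q_A = 105.
Then q_X = (238 - 105)/2 = 133/2.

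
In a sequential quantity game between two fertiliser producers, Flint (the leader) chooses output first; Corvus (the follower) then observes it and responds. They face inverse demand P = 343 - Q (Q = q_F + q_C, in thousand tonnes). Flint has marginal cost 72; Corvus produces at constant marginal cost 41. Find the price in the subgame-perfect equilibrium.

132

Solve by backward induction. Given q_F, the follower Corvus maximises π_C = (343 - q_F - q_C)q_C - 41q_C.
∂π_C/∂q_C = 302 - q_F - 2q_C = 0 gives the reaction function q_C = (302 - q_F)/2.
The leader anticipates this reaction. Substituting into P = 343 - Q gives P = 192 - (1/2)q_F, so π_F = (192 - (1/2)q_F)q_F - 72q_F.
Maximising: ∂π_F/∂q_F = 120 - q_F = 0, giving q_F = 120.
Then q_C = (302 - 120)/2 = 91.
Total output Q = 211, so price P = 343 - 211 = 132.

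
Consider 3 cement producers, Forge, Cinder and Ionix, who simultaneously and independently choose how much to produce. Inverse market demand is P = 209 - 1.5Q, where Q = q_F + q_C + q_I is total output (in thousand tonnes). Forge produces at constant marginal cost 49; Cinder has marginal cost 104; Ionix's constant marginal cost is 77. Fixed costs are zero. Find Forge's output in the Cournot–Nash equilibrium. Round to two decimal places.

40.50

Forge's profit: π_F = (209 - 1.5Q)q_F - (49q_F). Setting ∂π_F/∂q_F = 0: 160 - 3q_F - (3/2)(q_C + q_I) = 0.
Cinder's profit: π_C = (209 - 1.5Q)q_C - (104q_C). Setting ∂π_C/∂q_C = 0: 105 - 3q_C - (3/2)(q_F + q_I) = 0.
Ionix's first-order condition: 132 - 3q_I - (3/2)(q_F + q_C) = 0.
Adding the 3 conditions: 397 − 3Q − 3Q = 0, i.e. Q = 397/6.
Back-substituting: q_F = (160 − 397/4)/(3/2) = 81/2, q_C = (105 − 397/4)/(3/2) = 23/6, q_I = (132 − 397/4)/(3/2) = 131/6.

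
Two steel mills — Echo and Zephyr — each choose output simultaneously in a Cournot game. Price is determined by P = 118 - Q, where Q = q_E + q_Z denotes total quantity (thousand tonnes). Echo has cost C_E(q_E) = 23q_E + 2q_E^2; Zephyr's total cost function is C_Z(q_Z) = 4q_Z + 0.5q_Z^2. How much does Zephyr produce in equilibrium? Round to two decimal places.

34.65

Echo's profit: π_E = (118 - Q)q_E - (23q_E + 2q_E²). Setting ∂π_E/∂q_E = 0: 95 - 6q_E - (q_Z) = 0.
Zephyr's first-order condition: 114 - 3q_Z - (q_E) = 0.
So q_E = (95 - q_Z)/6 and q_Z = (114 - q_E)/3.
Solving the pair: q_E = 171/17, q_Z = 589/17.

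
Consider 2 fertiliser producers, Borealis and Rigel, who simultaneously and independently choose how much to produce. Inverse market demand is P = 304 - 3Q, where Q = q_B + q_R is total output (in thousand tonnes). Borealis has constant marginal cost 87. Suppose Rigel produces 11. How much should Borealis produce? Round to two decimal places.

With the rival's output fixed at 11, Borealis's profit is π_B = (304 - 3·11 - 3q_B)q_B - (87q_B) = (271 - 3q_B)q_B - (87q_B).
∂π_B/∂q_B = 184 - 6q_B = 0, so q_B = 92/3.

30.67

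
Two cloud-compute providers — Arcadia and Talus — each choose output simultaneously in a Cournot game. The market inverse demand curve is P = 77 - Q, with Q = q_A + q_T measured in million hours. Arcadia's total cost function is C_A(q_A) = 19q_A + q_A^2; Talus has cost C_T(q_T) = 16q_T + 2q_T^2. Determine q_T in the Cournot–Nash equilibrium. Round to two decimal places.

8.09

Arcadia's profit: π_A = (77 - Q)q_A - (19q_A + q_A²). Setting ∂π_A/∂q_A = 0: 58 - 4q_A - (q_T) = 0.
Talus's profit: π_T = (77 - Q)q_T - (16q_T + 2q_T²). Setting ∂π_T/∂q_T = 0: 61 - 6q_T - (q_A) = 0.
Rearranging gives the reaction functions q_A = (58 - q_T)/4 and q_T = (61 - q_A)/6.
Substituting one into the other gives q_A = 287/23 and q_T = 186/23.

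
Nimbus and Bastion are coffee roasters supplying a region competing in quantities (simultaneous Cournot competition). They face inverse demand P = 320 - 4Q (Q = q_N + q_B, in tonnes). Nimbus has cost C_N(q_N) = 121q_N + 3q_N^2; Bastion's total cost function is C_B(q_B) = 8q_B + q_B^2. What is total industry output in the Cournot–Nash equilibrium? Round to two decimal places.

Nimbus's profit: π_N = (320 - 4Q)q_N - (121q_N + 3q_N²). Setting ∂π_N/∂q_N = 0: 199 - 14q_N - 4(q_B) = 0.
Bastion's profit: π_B = (320 - 4Q)q_B - (8q_B + q_B²). Setting ∂π_B/∂q_B = 0: 312 - 10q_B - 4(q_N) = 0.
Best responses: q_N = (199 - 4q_B)/14, q_B = (312 - 4q_N)/10.
Substituting one into the other gives q_N = 371/62 and q_B = 893/31.
Total output Q = 371/62 + 893/31 = 34.7903.

34.79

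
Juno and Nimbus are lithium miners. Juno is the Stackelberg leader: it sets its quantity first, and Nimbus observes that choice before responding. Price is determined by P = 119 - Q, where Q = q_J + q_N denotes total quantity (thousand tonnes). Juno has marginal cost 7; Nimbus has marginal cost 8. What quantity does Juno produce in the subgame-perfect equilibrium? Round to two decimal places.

Solve by backward induction. Given q_J, the follower Nimbus maximises π_N = (119 - q_J - q_N)q_N - 8q_N.
Setting the follower's marginal profit to zero, 111 - q_J - 2q_N = 0, i.e. q_N = (111 - q_J)/2.
The leader anticipates this reaction. Substituting into P = 119 - Q gives P = 127/2 - (1/2)q_J, so π_J = (127/2 - (1/2)q_J)q_J - 7q_J.
Leader FOC: 113/2 - q_J = 0, so q_J = 113/2.
Then q_N = (111 - 113/2)/2 = 109/4.

56.50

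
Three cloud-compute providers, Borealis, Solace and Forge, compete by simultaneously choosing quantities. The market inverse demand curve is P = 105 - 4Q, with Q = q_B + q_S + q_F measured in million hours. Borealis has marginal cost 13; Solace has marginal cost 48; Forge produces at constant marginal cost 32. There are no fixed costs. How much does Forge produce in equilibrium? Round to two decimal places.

4.38

Borealis's profit: π_B = (105 - 4Q)q_B - (13q_B). Setting ∂π_B/∂q_B = 0: 92 - 8q_B - 4(q_S + q_F) = 0.
Solace's profit: π_S = (105 - 4Q)q_S - (48q_S). Setting ∂π_S/∂q_S = 0: 57 - 8q_S - 4(q_B + q_F) = 0.
Forge's profit: π_F = (105 - 4Q)q_F - (32q_F). Setting ∂π_F/∂q_F = 0: 73 - 8q_F - 4(q_B + q_S) = 0.
Adding the 3 first-order conditions: 222 − 16Q = 0, so Q = 111/8.
Back-substituting: q_B = (92 − 111/2)/4 = 73/8, q_S = (57 − 111/2)/4 = 3/8, q_F = (73 − 111/2)/4 = 35/8.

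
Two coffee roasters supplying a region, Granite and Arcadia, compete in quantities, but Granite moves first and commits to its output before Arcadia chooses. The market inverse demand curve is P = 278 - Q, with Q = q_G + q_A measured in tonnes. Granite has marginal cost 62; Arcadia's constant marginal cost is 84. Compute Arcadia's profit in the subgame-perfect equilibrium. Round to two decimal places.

Solve by backward induction. Given q_G, the follower Arcadia maximises π_A = (278 - q_G - q_A)q_A - 84q_A.
∂π_A/∂q_A = 194 - q_G - 2q_A = 0 gives the reaction function q_A = (194 - q_G)/2.
Granite substitutes q_A(q_G) into its own profit: π_G = q_G(278 - q_G - (194 - q_G)/2) - 62q_G = (181 - (1/2)q_G)q_G - 62q_G.
Maximising: ∂π_G/∂q_G = 119 - q_G = 0, giving q_G = 119.
Then q_A = (194 - 119)/2 = 75/2.
Price P = 278 - 313/2 = 243/2.
Arcadia's profit: (243/2 - 84)·(75/2) = 1406.2500.

1406.25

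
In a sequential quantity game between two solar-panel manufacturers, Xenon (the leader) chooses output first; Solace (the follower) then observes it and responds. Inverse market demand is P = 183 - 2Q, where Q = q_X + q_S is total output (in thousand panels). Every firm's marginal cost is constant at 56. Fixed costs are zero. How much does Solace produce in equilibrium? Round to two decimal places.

15.88

The follower Solace best-responds to any q_X: π_S = (183 - 2Q)q_S - 56q_S.
∂π_S/∂q_S = 127 - 2q_X - 4q_S = 0 gives the reaction function q_S = (127 - 2q_X)/4.
The leader anticipates this reaction. Substituting into P = 183 - 2Q gives P = 239/2 - q_X, so π_X = (239/2 - q_X)q_X - 56q_X.
The leader's first-order condition 127/2 - 2q_X = 0 yields q_X = 127/4.
Then q_S = (127 - 2·(127/4))/4 = 127/8.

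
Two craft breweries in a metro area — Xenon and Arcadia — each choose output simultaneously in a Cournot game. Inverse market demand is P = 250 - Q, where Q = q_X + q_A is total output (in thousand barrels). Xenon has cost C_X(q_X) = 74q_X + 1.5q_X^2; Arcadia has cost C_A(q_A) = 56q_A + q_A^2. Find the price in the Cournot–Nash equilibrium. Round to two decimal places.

181.37

Xenon's profit: π_X = (250 - Q)q_X - (74q_X + (3/2)q_X²). Setting ∂π_X/∂q_X = 0: 176 - 5q_X - (q_A) = 0.
Arcadia's first-order condition: 194 - 4q_A - (q_X) = 0.
So q_X = (176 - q_A)/5 and q_A = (194 - q_X)/4.
Substituting one into the other gives q_X = 510/19 and q_A = 794/19.
Total output Q = 1304/19, so price P = 250 - 1304/19 = 181.3684.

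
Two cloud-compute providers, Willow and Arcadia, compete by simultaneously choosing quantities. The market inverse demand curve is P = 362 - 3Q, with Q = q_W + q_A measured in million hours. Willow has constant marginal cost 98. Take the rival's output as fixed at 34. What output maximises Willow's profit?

27

With the rival's output fixed at 34, Willow's profit is π_W = (362 - 3·34 - 3q_W)q_W - (98q_W) = (260 - 3q_W)q_W - (98q_W).
∂π_W/∂q_W = 162 - 6q_W = 0, so q_W = 27.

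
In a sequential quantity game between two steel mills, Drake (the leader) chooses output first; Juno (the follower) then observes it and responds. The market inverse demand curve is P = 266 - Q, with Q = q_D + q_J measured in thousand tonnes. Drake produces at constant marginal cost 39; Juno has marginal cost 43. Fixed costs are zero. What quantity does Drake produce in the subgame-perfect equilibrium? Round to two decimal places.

115.50

Solve by backward induction. Given q_D, the follower Juno maximises π_J = (266 - q_D - q_J)q_J - 43q_J.
Setting the follower's marginal profit to zero, 223 - q_D - 2q_J = 0, i.e. q_J = (223 - q_D)/2.
Drake substitutes q_J(q_D) into its own profit: π_D = q_D(266 - q_D - (223 - q_D)/2) - 39q_D = (309/2 - (1/2)q_D)q_D - 39q_D.
Maximising: ∂π_D/∂q_D = 231/2 - q_D = 0, giving q_D = 231/2.
Then q_J = (223 - 231/2)/2 = 215/4.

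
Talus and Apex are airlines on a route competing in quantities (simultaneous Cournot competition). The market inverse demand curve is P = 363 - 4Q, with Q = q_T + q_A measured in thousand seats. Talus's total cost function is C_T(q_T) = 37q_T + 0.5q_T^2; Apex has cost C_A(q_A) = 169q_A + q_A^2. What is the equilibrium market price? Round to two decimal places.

Talus's profit: π_T = (363 - 4Q)q_T - (37q_T + (1/2)q_T²). Setting ∂π_T/∂q_T = 0: 326 - 9q_T - 4(q_A) = 0.
Apex's profit: π_A = (363 - 4Q)q_A - (169q_A + q_A²). Setting ∂π_A/∂q_A = 0: 194 - 10q_A - 4(q_T) = 0.
Best responses: q_T = (326 - 4q_A)/9, q_A = (194 - 4q_T)/10.
Substituting one into the other gives q_T = 1242/37 and q_A = 221/37.
Total output Q = 1463/37, so price P = 363 - 4·(1463/37) = 204.8378.

204.84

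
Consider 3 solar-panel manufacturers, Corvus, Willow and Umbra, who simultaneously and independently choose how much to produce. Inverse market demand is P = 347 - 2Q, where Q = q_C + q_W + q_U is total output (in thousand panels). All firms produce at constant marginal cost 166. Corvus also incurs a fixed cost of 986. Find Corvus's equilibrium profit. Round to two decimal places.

Each firm earns π_i = (347 - 2Q)q_i - 166q_i.
Setting ∂π_i/∂q_i = 0 with rivals' quantities fixed: 181 - 4q_i - 2·Σ_{j≠i} q_j = 0.
With identical firms every q_j equals q_i, so Σ_{j≠i} q_j = 2q_i and 181 = 8q_i, giving q_i = 181/8.
Price P = 347 - 2·(543/8) = 845/4.
Corvus's profit: (845/4 - 166)·(181/8) - 986 = 1209/32.

37.78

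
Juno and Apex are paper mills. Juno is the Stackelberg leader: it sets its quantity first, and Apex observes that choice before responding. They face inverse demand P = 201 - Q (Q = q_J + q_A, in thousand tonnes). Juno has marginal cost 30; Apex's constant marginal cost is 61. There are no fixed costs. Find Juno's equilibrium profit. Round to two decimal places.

5100.50

Solve by backward induction. Given q_J, the follower Apex maximises π_A = (201 - q_J - q_A)q_A - 61q_A.
Follower FOC: 140 - q_J - 2q_A = 0, so q_A(q_J) = (140 - q_J)/2.
The leader anticipates this reaction. Substituting into P = 201 - Q gives P = 131 - (1/2)q_J, so π_J = (131 - (1/2)q_J)q_J - 30q_J.
Leader FOC: 101 - q_J = 0, so q_J = 101.
Then q_A = (140 - 101)/2 = 39/2.
Price P = 201 - 241/2 = 161/2.
Juno's profit: (161/2 - 30)·101 = 5100.5000.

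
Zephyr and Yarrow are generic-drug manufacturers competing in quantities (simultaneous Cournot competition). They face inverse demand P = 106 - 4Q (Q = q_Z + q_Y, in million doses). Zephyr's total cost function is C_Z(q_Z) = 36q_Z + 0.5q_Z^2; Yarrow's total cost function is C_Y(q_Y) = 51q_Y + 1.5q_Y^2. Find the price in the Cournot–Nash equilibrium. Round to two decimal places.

69.13

Zephyr's profit: π_Z = (106 - 4Q)q_Z - (36q_Z + (1/2)q_Z²). Setting ∂π_Z/∂q_Z = 0: 70 - 9q_Z - 4(q_Y) = 0.
Yarrow's profit: π_Y = (106 - 4Q)q_Y - (51q_Y + (3/2)q_Y²). Setting ∂π_Y/∂q_Y = 0: 55 - 11q_Y - 4(q_Z) = 0.
Rearranging gives the reaction functions q_Z = (70 - 4q_Y)/9 and q_Y = (55 - 4q_Z)/11.
Substituting one into the other gives q_Z = 550/83 and q_Y = 215/83.
Total output Q = 765/83, so price P = 106 - 4·(765/83) = 69.1325.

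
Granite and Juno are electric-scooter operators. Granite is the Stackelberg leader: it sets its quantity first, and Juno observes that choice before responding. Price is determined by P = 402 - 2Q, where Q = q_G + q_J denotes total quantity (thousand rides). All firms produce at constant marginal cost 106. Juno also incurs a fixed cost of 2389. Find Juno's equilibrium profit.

349

Solve by backward induction. Given q_G, the follower Juno maximises π_J = (402 - 2q_G - 2q_J)q_J - 106q_J.
Setting the follower's marginal profit to zero, 296 - 2q_G - 4q_J = 0, i.e. q_J = (296 - 2q_G)/4.
Granite substitutes q_J(q_G) into its own profit: π_G = q_G(402 - 2q_G - (296 - 2q_G)/2) - 106q_G = (254 - q_G)q_G - 106q_G.
Maximising: ∂π_G/∂q_G = 148 - 2q_G = 0, giving q_G = 74.
Then q_J = (296 - 2·74)/4 = 37.
Price P = 402 - 2·111 = 180.
Juno's profit: (180 - 106)·37 - 2389 = 349.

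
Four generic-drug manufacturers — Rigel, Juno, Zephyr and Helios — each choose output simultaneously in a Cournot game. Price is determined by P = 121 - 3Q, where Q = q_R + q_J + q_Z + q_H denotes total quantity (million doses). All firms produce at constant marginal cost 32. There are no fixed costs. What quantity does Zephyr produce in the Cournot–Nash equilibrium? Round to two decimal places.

Each firm earns π_i = (121 - 3Q)q_i - 32q_i.
First-order condition (treating rivals' output as given): 89 - 6q_i - 3·Σ_{j≠i} q_j = 0.
By symmetry each firm produces the same amount; substituting Σ_{j≠i} q_j = 3q_i yields q_i = 89/15.

5.93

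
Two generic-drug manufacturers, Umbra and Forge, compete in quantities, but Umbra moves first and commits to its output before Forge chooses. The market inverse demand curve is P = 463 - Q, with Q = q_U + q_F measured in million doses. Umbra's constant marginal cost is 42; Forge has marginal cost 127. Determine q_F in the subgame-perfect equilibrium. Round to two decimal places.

41.50

The follower Forge best-responds to any q_U: π_F = (463 - Q)q_F - 127q_F.
∂π_F/∂q_F = 336 - q_U - 2q_F = 0 gives the reaction function q_F = (336 - q_U)/2.
The leader anticipates this reaction. Substituting into P = 463 - Q gives P = 295 - (1/2)q_U, so π_U = (295 - (1/2)q_U)q_U - 42q_U.
The leader's first-order condition 253 - q_U = 0 yields q_U = 253.
Then q_F = (336 - 253)/2 = 83/2.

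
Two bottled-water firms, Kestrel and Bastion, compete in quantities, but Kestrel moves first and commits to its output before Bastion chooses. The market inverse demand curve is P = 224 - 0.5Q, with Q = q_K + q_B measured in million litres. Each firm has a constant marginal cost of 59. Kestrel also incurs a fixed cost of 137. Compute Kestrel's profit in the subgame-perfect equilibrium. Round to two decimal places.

6669.25

The follower Bastion best-responds to any q_K: π_B = (224 - 0.5Q)q_B - 59q_B.
Follower FOC: 165 - (1/2)q_K - q_B = 0, so q_B(q_K) = (165 - (1/2)q_K).
Kestrel substitutes q_B(q_K) into its own profit: π_K = q_K(224 - (1/2)q_K - (165 - (1/2)q_K)/2) - 59q_K = (283/2 - (1/4)q_K)q_K - 59q_K.
The leader's first-order condition 165/2 - (1/2)q_K = 0 yields q_K = 165.
Then q_B = (165 - (1/2)·165) = 165/2.
Price P = 224 - (1/2)·(495/2) = 401/4.
Kestrel's profit: (401/4 - 59)·165 - 137 = 6669.2500.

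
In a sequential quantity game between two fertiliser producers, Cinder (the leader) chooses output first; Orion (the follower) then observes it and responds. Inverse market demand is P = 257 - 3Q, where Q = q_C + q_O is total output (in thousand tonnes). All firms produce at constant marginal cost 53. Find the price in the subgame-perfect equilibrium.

The follower Orion best-responds to any q_C: π_O = (257 - 3Q)q_O - 53q_O.
Follower FOC: 204 - 3q_C - 6q_O = 0, so q_O(q_C) = (204 - 3q_C)/6.
Cinder substitutes q_O(q_C) into its own profit: π_C = q_C(257 - 3q_C - (204 - 3q_C)/2) - 53q_C = (155 - (3/2)q_C)q_C - 53q_C.
Leader FOC: 102 - 3q_C = 0, so q_C = 34.
Then q_O = (204 - 3·34)/6 = 17.
Total output Q = 51, so price P = 257 - 3·51 = 104.

104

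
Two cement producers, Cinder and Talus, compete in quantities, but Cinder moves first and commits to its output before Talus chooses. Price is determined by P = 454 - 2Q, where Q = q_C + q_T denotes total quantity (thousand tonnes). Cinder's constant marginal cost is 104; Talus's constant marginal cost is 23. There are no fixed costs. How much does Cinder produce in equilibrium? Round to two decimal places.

67.25

The follower Talus best-responds to any q_C: π_T = (454 - 2Q)q_T - 23q_T.
Follower FOC: 431 - 2q_C - 4q_T = 0, so q_T(q_C) = (431 - 2q_C)/4.
Cinder substitutes q_T(q_C) into its own profit: π_C = q_C(454 - 2q_C - (431 - 2q_C)/2) - 104q_C = (477/2 - q_C)q_C - 104q_C.
Maximising: ∂π_C/∂q_C = 269/2 - 2q_C = 0, giving q_C = 269/4.
Then q_T = (431 - 2·(269/4))/4 = 593/8.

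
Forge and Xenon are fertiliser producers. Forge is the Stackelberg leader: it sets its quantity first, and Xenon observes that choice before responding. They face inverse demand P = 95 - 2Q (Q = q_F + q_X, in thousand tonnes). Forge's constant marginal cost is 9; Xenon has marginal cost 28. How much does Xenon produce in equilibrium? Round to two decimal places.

3.63

The follower Xenon best-responds to any q_F: π_X = (95 - 2Q)q_X - 28q_X.
Setting the follower's marginal profit to zero, 67 - 2q_F - 4q_X = 0, i.e. q_X = (67 - 2q_F)/4.
Forge substitutes q_X(q_F) into its own profit: π_F = q_F(95 - 2q_F - (67 - 2q_F)/2) - 9q_F = (123/2 - q_F)q_F - 9q_F.
Leader FOC: 105/2 - 2q_F = 0, so q_F = 105/4.
Then q_X = (67 - 2·(105/4))/4 = 29/8.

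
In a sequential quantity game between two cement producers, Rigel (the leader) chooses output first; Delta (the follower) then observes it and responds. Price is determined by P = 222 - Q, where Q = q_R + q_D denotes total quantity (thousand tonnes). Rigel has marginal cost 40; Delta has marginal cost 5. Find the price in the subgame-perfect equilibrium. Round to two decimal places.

The follower Delta best-responds to any q_R: π_D = (222 - Q)q_D - 5q_D.
Follower FOC: 217 - q_R - 2q_D = 0, so q_D(q_R) = (217 - q_R)/2.
Rigel substitutes q_D(q_R) into its own profit: π_R = q_R(222 - q_R - (217 - q_R)/2) - 40q_R = (227/2 - (1/2)q_R)q_R - 40q_R.
Leader FOC: 147/2 - q_R = 0, so q_R = 147/2.
Then q_D = (217 - 147/2)/2 = 287/4.
Total output Q = 581/4, so price P = 222 - 581/4 = 307/4.

76.75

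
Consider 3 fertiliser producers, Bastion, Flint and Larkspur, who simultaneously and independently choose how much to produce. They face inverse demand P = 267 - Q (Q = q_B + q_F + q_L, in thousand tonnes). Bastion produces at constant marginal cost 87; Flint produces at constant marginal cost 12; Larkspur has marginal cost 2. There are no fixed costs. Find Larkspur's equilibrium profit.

8100

Bastion's profit: π_B = (267 - Q)q_B - (87q_B). Setting ∂π_B/∂q_B = 0: 180 - 2q_B - (q_F + q_L) = 0.
Flint's first-order condition: 255 - 2q_F - (q_B + q_L) = 0.
Larkspur's profit: π_L = (267 - Q)q_L - (2q_L). Setting ∂π_L/∂q_L = 0: 265 - 2q_L - (q_B + q_F) = 0.
Adding the 3 first-order conditions: 700 − 4Q = 0, so Q = 175.
Back-substituting: q_B = (180 − 175) = 5, q_F = (255 − 175) = 80, q_L = (265 − 175) = 90.
Price P = 267 - 175 = 92.
Larkspur's profit: (92 - 2)·90 = 8100.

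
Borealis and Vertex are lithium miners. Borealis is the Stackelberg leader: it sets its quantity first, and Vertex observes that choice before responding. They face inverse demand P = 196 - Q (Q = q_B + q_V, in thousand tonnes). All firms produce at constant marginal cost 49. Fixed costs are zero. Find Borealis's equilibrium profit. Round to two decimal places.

Solve by backward induction. Given q_B, the follower Vertex maximises π_V = (196 - q_B - q_V)q_V - 49q_V.
Setting the follower's marginal profit to zero, 147 - q_B - 2q_V = 0, i.e. q_V = (147 - q_B)/2.
The leader anticipates this reaction. Substituting into P = 196 - Q gives P = 245/2 - (1/2)q_B, so π_B = (245/2 - (1/2)q_B)q_B - 49q_B.
The leader's first-order condition 147/2 - q_B = 0 yields q_B = 147/2.
Then q_V = (147 - 147/2)/2 = 147/4.
Price P = 196 - 441/4 = 343/4.
Borealis's profit: (343/4 - 49)·(147/2) = 2701.1250.

2701.13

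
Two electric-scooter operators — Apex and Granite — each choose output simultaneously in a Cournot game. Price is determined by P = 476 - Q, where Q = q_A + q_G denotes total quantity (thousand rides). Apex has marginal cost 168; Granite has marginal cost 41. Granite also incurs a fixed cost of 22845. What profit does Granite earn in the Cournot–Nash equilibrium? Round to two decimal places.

12248.78

Apex's profit: π_A = (476 - Q)q_A - (168q_A). Setting ∂π_A/∂q_A = 0: 308 - 2q_A - (q_G) = 0.
Granite's profit: π_G = (476 - Q)q_G - (41q_G). Setting ∂π_G/∂q_G = 0: 435 - 2q_G - (q_A) = 0.
Best responses: q_A = (308 - q_G)/2, q_G = (435 - q_A)/2.
Solving the pair: q_A = 181/3, q_G = 562/3.
Price P = 476 - 743/3 = 685/3.
Granite's profit: (685/3 - 41)·(562/3) - 22845 = 12248.7778.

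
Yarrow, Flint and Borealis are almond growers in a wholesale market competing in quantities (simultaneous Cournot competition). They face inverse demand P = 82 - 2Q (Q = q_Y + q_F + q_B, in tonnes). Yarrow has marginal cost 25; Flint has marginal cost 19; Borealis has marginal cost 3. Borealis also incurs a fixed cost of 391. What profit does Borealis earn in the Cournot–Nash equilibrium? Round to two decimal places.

36.78

Yarrow's profit: π_Y = (82 - 2Q)q_Y - (25q_Y). Setting ∂π_Y/∂q_Y = 0: 57 - 4q_Y - 2(q_F + q_B) = 0.
Flint's first-order condition: 63 - 4q_F - 2(q_Y + q_B) = 0.
Borealis's first-order condition: 79 - 4q_B - 2(q_Y + q_F) = 0.
Adding the 3 first-order conditions: 199 − 8Q = 0, so Q = 199/8.
Back-substituting: q_Y = (57 − 199/4)/2 = 29/8, q_F = (63 − 199/4)/2 = 53/8, q_B = (79 − 199/4)/2 = 117/8.
Price P = 82 - 2·(199/8) = 129/4.
Borealis's profit: (129/4 - 3)·(117/8) - 391 = 1177/32.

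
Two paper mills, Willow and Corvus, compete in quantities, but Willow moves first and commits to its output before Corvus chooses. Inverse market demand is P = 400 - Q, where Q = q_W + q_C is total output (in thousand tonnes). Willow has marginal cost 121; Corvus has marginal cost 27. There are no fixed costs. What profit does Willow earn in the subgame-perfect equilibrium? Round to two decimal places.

Solve by backward induction. Given q_W, the follower Corvus maximises π_C = (400 - q_W - q_C)q_C - 27q_C.
Follower FOC: 373 - q_W - 2q_C = 0, so q_C(q_W) = (373 - q_W)/2.
The leader anticipates this reaction. Substituting into P = 400 - Q gives P = 427/2 - (1/2)q_W, so π_W = (427/2 - (1/2)q_W)q_W - 121q_W.
Leader FOC: 185/2 - q_W = 0, so q_W = 185/2.
Then q_C = (373 - 185/2)/2 = 561/4.
Price P = 400 - 931/4 = 669/4.
Willow's profit: (669/4 - 121)·(185/2) = 4278.1250.

4278.13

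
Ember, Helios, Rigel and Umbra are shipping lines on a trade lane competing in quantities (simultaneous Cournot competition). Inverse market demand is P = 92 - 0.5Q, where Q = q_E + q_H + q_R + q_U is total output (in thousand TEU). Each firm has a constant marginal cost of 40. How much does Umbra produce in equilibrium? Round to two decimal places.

Each firm earns π_i = (92 - 0.5Q)q_i - 40q_i.
First-order condition (treating rivals' output as given): 52 - q_i - (1/2)·Σ_{j≠i} q_j = 0.
By symmetry each firm produces the same amount; substituting Σ_{j≠i} q_j = 3q_i yields q_i = 52/(5/2) = 104/5.

20.80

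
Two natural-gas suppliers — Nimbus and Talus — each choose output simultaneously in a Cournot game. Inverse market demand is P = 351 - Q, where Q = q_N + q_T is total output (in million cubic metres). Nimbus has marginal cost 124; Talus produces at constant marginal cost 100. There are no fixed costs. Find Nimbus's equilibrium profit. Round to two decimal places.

Nimbus's profit: π_N = (351 - Q)q_N - (124q_N). Setting ∂π_N/∂q_N = 0: 227 - 2q_N - (q_T) = 0.
Talus's first-order condition: 251 - 2q_T - (q_N) = 0.
Rearranging gives the reaction functions q_N = (227 - q_T)/2 and q_T = (251 - q_N)/2.
Solving the pair: q_N = 203/3, q_T = 275/3.
Price P = 351 - 478/3 = 575/3.
Nimbus's profit: (575/3 - 124)·(203/3) = 4578.7778.

4578.78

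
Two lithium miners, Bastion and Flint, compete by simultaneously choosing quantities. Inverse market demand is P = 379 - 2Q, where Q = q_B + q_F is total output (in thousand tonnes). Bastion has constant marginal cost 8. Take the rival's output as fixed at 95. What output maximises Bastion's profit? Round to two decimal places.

With the rival's output fixed at 95, Bastion's profit is π_B = (379 - 2·95 - 2q_B)q_B - (8q_B) = (189 - 2q_B)q_B - (8q_B).
∂π_B/∂q_B = 181 - 4q_B = 0, so q_B = 181/4.

45.25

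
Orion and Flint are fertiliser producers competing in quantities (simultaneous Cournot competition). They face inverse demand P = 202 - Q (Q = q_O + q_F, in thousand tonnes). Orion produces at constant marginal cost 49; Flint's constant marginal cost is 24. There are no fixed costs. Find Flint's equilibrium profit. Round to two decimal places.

Orion's profit: π_O = (202 - Q)q_O - (49q_O). Setting ∂π_O/∂q_O = 0: 153 - 2q_O - (q_F) = 0.
Flint's profit: π_F = (202 - Q)q_F - (24q_F). Setting ∂π_F/∂q_F = 0: 178 - 2q_F - (q_O) = 0.
Best responses: q_O = (153 - q_F)/2, q_F = (178 - q_O)/2.
Substituting one into the other gives q_O = 128/3 and q_F = 203/3.
Price P = 202 - 331/3 = 275/3.
Flint's profit: (275/3 - 24)·(203/3) = 4578.7778.

4578.78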